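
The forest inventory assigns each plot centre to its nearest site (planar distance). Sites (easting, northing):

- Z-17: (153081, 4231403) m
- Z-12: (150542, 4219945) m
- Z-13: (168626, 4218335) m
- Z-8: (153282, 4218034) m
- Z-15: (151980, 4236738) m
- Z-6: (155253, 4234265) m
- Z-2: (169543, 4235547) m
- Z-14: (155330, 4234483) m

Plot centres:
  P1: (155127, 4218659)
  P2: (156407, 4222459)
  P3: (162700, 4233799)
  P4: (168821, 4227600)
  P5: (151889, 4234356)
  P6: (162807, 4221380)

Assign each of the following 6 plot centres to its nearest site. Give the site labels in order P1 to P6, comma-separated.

P1 → Z-8 (d²=3794650.00)
P2 → Z-8 (d²=29346250.00)
P3 → Z-2 (d²=49882153.00)
P4 → Z-2 (d²=63676093.00)
P5 → Z-15 (d²=5682205.00)
P6 → Z-13 (d²=43132786.00)

Z-8, Z-8, Z-2, Z-2, Z-15, Z-13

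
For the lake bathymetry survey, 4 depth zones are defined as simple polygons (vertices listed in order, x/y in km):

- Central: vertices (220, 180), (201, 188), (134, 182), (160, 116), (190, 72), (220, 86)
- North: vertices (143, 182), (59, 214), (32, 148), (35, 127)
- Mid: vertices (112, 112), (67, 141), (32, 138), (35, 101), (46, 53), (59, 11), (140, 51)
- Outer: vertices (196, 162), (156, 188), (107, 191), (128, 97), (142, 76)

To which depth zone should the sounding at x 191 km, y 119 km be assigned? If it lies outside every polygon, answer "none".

Central

Cast a ray rightward from (191, 119). For each polygon, the edges (by vertex number in listed order) whose endpoints lie on opposite sides of y = 119, where each meets that height, and whether that is right or left of the point:
Central: 3–4 at x≈158.8 (left), 6–1 at x≈220.0 (right) → 1 crossing.
North: no edge straddles that height → 0 crossings.
Mid: 1–2 at x≈101.1 (left), 3–4 at x≈33.5 (left) → 0 crossings.
Outer: 3–4 at x≈123.1 (left), 5–1 at x≈169.0 (left) → 0 crossings.
Only Central has an odd count, so the point is inside Central.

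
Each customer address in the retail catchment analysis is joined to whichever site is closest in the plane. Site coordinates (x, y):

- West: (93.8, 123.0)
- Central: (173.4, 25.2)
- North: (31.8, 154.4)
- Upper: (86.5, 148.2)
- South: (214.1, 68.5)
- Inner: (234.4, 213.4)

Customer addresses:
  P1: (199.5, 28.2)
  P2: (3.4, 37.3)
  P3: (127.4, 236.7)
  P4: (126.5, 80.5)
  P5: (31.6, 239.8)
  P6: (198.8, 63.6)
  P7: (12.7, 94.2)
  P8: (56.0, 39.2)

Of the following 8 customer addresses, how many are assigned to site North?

P1 → Central
P2 → North
P3 → Upper
P4 → West
P5 → North
P6 → South
P7 → North
P8 → West
3 of the 8 go to North.

3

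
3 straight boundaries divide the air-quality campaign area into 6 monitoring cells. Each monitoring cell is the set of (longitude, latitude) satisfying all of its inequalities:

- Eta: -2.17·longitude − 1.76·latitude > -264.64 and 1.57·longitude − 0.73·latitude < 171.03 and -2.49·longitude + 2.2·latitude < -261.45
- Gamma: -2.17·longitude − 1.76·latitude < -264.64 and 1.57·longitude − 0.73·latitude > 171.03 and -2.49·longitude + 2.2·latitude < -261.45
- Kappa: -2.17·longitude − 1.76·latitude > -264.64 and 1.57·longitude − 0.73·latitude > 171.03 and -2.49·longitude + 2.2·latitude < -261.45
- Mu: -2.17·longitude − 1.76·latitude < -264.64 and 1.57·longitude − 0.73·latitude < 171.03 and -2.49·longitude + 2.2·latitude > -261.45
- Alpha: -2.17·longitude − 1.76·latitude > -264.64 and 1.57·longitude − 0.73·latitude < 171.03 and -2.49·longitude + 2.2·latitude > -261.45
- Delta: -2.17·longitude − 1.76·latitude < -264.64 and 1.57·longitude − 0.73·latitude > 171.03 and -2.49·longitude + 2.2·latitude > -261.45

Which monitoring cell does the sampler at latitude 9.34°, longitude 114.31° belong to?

Kappa

-2.17·114.31 − 1.76·9.34 = -264.491, which is > -264.64
1.57·114.31 − 0.73·9.34 = 172.649, which is > 171.03
-2.49·114.31 + 2.2·9.34 = -264.084, which is < -261.45
This sign pattern matches Kappa.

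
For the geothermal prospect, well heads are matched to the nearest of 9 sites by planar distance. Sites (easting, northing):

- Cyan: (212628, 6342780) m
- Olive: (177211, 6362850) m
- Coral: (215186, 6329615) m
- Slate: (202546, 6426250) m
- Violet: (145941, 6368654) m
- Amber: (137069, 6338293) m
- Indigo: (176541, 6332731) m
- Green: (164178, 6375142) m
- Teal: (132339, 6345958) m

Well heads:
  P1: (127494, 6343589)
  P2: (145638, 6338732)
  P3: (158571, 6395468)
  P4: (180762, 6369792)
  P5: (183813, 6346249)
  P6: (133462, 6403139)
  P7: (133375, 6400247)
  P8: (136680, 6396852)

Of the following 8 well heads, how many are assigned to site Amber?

P1 → Teal
P2 → Amber
P3 → Green
P4 → Olive
P5 → Indigo
P6 → Violet
P7 → Violet
P8 → Violet
1 of the 8 goes to Amber.

1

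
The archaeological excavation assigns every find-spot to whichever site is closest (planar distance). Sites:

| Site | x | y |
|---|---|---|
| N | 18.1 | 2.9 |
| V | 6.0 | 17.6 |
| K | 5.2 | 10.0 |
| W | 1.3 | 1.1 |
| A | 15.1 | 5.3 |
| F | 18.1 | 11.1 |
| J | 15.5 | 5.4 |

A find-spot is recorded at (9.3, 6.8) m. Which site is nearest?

K

Squared distances to each site:
N: 92.650; V: 127.530; K: 27.050; W: 96.490; A: 35.890; F: 95.930; J: 40.400.
Minimum at K.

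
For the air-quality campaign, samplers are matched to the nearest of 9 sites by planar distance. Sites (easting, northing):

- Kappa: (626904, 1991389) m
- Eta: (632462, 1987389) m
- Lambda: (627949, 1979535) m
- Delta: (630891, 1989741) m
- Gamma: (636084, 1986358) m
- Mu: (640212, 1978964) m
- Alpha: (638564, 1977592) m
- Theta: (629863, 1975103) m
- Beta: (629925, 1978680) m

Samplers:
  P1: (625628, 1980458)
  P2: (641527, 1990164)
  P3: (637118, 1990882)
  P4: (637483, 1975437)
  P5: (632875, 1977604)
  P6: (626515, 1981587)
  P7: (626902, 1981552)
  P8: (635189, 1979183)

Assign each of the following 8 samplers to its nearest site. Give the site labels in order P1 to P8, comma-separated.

P1 → Lambda (d²=6238970.00)
P2 → Gamma (d²=44111885.00)
P3 → Gamma (d²=21535732.00)
P4 → Alpha (d²=5812586.00)
P5 → Beta (d²=9860276.00)
P6 → Lambda (d²=6267060.00)
P7 → Lambda (d²=5164498.00)
P8 → Alpha (d²=13921906.00)

Lambda, Gamma, Gamma, Alpha, Beta, Lambda, Lambda, Alpha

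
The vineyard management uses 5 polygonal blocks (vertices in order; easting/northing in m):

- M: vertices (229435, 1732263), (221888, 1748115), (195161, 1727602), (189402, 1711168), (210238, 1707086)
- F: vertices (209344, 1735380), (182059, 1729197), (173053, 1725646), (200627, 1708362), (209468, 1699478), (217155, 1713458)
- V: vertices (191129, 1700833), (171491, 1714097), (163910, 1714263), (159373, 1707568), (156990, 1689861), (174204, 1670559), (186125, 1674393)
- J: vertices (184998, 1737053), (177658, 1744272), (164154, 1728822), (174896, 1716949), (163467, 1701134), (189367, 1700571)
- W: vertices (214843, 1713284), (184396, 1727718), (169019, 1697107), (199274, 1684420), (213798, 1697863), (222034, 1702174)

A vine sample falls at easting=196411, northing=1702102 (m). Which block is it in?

Cast a ray rightward from (196411, 1702102). For each polygon, the edges (by vertex number in listed order) whose endpoints lie on opposite sides of northing = 1702102, where each meets that height, and whether that is right or left of the point:
M: no edge straddles that height → 0 crossings.
F: 4–5 at easting≈206856.7 (right), 5–6 at easting≈210910.8 (right) → 2 crossings.
V: 1–2 at easting≈189250.2 (left), 4–5 at easting≈158637.4 (left) → 0 crossings.
J: 4–5 at easting≈164166.5 (left), 6–1 at easting≈189183.7 (left) → 0 crossings.
W: 2–3 at easting≈171528.2 (left), 5–6 at easting≈221896.4 (right) → 1 crossing.
Only W has an odd count, so the point is inside W.

W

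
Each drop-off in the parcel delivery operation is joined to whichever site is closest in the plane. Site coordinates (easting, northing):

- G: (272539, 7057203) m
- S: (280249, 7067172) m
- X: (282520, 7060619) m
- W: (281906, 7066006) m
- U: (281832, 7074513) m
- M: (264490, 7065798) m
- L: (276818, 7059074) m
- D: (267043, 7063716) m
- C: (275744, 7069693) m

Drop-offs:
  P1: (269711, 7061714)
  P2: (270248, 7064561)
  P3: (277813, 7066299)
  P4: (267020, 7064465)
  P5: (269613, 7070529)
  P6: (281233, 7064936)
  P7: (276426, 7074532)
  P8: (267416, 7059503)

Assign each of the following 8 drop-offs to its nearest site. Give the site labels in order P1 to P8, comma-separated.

P1 → D (d²=11126228.00)
P2 → D (d²=10986050.00)
P3 → S (d²=6696225.00)
P4 → D (d²=561530.00)
P5 → C (d²=38288057.00)
P6 → W (d²=1597829.00)
P7 → C (d²=23881045.00)
P8 → D (d²=17888498.00)

D, D, S, D, C, W, C, D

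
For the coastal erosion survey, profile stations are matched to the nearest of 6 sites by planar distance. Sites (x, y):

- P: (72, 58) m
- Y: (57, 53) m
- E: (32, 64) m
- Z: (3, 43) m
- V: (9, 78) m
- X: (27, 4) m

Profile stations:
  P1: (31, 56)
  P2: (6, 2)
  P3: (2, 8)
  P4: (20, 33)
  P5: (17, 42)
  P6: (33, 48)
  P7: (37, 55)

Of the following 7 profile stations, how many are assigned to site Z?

2

P1 → E
P2 → X
P3 → X
P4 → Z
P5 → Z
P6 → E
P7 → E
2 of the 7 go to Z.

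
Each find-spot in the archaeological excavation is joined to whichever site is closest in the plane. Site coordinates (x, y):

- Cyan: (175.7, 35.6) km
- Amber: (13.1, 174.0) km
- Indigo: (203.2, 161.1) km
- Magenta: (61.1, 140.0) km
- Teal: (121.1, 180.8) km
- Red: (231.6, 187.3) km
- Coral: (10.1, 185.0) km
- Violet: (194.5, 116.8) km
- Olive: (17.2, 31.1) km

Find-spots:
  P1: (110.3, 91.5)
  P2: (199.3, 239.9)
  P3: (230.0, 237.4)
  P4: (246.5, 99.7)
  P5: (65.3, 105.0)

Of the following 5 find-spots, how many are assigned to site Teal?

0

P1 → Magenta
P2 → Red
P3 → Red
P4 → Violet
P5 → Magenta
0 of the 5 go to Teal.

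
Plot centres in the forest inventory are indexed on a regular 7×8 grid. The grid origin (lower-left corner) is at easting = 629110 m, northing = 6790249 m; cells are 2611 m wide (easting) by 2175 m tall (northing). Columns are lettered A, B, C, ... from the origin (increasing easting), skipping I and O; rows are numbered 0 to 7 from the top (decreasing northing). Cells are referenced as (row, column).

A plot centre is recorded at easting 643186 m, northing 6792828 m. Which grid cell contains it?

Column index: ⌊(643186 − 629110) / 2611⌋ = ⌊5.391⌋ = 5 → column F
Row offset from origin: ⌊(6792828 − 6790249) / 2175⌋ = ⌊1.186⌋ = 1 → row 6 (counted from top)

(6, F)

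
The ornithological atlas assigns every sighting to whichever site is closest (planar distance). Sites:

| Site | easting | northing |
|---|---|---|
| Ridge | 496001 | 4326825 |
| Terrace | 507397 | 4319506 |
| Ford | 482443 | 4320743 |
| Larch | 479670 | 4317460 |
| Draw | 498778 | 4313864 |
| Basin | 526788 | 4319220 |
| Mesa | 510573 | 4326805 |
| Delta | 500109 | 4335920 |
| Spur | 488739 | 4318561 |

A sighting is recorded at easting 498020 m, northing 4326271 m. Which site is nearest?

Squared distances to each site:
Ridge: 4383277.000; Terrace: 133693354.000; Ford: 273201713.000; Larch: 414356221.000; Draw: 154508213.000; Basin: 877314425.000; Mesa: 157862965.000; Delta: 97467122.000; Spur: 145581061.000.
Minimum at Ridge.

Ridge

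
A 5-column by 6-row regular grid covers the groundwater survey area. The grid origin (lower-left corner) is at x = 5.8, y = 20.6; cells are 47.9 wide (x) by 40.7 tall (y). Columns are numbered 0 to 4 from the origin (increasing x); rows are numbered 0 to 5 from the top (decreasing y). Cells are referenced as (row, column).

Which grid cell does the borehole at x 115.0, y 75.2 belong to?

Column index: ⌊(115.0 − 5.8) / 47.9⌋ = ⌊2.280⌋ = 2
Row offset from origin: ⌊(75.2 − 20.6) / 40.7⌋ = ⌊1.342⌋ = 1 → row 4 (counted from top)

(4, 2)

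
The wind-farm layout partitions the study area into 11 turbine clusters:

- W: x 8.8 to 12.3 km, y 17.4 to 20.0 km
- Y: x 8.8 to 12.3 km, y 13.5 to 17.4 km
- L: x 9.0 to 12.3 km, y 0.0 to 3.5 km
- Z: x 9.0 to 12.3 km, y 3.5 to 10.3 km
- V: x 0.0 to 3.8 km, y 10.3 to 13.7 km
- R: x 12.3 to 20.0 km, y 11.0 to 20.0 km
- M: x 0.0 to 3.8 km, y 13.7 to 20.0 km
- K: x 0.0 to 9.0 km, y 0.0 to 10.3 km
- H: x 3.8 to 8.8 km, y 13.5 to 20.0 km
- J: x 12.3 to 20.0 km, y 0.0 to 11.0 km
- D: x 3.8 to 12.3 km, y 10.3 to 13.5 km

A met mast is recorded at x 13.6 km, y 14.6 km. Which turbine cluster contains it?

The point has x = 13.6 and y = 14.6.
Only R satisfies 12.3 ≤ x ≤ 20.0 and 11.0 ≤ y ≤ 20.0.

R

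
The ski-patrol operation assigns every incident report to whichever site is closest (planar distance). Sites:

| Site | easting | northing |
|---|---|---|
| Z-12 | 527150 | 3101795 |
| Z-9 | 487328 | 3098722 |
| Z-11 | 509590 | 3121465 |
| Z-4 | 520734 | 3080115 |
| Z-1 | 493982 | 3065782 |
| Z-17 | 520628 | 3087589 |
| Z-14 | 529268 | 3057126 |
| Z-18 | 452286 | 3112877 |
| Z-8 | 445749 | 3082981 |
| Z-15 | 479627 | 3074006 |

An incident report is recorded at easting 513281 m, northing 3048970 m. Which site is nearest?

Z-14

Squared distances to each site:
Z-12: 2982829786.000; Z-9: 3148819713.000; Z-11: 5269148506.000; Z-4: 1025558234.000; Z-1: 655094745.000; Z-17: 1545405570.000; Z-14: 322104505.000; Z-18: 7804494674.000; Z-8: 5717319145.000; Z-15: 1759393012.000.
Minimum at Z-14.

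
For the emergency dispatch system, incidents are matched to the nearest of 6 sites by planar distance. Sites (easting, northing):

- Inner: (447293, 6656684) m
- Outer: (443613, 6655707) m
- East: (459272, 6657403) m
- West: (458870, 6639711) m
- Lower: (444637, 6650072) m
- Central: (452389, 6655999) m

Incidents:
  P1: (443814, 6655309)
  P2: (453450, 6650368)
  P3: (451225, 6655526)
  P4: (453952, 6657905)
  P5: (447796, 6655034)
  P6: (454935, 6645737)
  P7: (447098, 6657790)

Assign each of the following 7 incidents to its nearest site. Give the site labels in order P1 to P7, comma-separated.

Outer, Central, Central, Central, Inner, West, Inner

P1 → Outer (d²=198805.00)
P2 → Central (d²=32833882.00)
P3 → Central (d²=1578625.00)
P4 → Central (d²=6075805.00)
P5 → Inner (d²=2975509.00)
P6 → West (d²=51796901.00)
P7 → Inner (d²=1261261.00)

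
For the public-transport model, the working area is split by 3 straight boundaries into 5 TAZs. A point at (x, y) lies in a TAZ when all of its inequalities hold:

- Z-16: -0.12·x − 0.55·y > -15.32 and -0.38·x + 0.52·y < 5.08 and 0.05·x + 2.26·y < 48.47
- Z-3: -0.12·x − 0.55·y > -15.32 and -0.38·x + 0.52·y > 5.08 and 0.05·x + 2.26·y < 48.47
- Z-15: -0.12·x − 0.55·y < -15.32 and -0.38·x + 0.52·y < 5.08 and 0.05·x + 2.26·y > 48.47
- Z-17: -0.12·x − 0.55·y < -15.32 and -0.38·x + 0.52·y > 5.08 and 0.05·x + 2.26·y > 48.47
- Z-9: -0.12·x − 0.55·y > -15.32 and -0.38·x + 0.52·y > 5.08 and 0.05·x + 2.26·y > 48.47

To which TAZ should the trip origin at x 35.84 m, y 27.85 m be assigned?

-0.12·35.84 − 0.55·27.85 = -19.618, which is < -15.32
-0.38·35.84 + 0.52·27.85 = 0.863, which is < 5.08
0.05·35.84 + 2.26·27.85 = 64.733, which is > 48.47
This sign pattern matches Z-15.

Z-15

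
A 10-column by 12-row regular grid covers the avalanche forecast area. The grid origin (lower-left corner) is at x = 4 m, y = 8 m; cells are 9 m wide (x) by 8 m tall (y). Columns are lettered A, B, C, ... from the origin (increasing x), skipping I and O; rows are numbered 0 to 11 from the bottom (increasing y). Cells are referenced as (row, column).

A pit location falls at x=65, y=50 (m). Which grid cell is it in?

(5, G)

Column index: ⌊(65 − 4) / 9⌋ = ⌊6.778⌋ = 6 → column G
Row offset from origin: ⌊(50 − 8) / 8⌋ = ⌊5.250⌋ = 5 → row 5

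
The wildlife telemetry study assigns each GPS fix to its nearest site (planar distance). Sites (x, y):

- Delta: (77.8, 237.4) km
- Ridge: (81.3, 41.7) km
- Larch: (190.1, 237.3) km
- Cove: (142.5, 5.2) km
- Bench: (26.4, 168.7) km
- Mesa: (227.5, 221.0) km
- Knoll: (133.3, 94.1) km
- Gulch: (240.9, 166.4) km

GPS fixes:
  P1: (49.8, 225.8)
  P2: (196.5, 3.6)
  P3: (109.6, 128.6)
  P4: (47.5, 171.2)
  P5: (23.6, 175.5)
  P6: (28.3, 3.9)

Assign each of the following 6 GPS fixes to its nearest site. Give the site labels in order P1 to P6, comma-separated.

Delta, Cove, Knoll, Bench, Bench, Ridge

P1 → Delta (d²=918.56)
P2 → Cove (d²=2918.56)
P3 → Knoll (d²=1751.94)
P4 → Bench (d²=451.46)
P5 → Bench (d²=54.08)
P6 → Ridge (d²=4237.84)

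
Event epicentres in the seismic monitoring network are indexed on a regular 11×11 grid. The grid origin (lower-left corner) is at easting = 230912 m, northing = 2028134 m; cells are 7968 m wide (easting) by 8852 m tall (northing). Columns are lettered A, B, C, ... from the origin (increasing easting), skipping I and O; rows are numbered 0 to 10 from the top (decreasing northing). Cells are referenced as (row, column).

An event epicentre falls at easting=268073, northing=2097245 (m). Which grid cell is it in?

(3, E)

Column index: ⌊(268073 − 230912) / 7968⌋ = ⌊4.664⌋ = 4 → column E
Row offset from origin: ⌊(2097245 − 2028134) / 8852⌋ = ⌊7.807⌋ = 7 → row 3 (counted from top)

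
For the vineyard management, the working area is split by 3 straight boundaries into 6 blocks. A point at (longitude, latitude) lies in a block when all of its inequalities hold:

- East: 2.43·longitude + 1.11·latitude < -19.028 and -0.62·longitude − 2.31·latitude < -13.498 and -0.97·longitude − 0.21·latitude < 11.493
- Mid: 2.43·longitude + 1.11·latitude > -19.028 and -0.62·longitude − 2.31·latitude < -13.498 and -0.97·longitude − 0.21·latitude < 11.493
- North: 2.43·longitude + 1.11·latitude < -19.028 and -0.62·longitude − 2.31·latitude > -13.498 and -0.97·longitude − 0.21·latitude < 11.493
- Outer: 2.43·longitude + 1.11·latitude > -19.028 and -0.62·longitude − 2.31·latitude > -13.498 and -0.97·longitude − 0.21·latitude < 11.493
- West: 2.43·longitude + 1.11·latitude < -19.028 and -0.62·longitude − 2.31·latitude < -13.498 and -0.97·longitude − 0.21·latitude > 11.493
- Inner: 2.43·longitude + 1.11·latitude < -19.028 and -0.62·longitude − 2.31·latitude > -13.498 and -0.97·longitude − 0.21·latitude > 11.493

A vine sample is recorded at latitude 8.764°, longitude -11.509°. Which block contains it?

Outer

2.43·-11.509 + 1.11·8.764 = -18.239, which is > -19.028
-0.62·-11.509 − 2.31·8.764 = -13.109, which is > -13.498
-0.97·-11.509 − 0.21·8.764 = 9.323, which is < 11.493
This sign pattern matches Outer.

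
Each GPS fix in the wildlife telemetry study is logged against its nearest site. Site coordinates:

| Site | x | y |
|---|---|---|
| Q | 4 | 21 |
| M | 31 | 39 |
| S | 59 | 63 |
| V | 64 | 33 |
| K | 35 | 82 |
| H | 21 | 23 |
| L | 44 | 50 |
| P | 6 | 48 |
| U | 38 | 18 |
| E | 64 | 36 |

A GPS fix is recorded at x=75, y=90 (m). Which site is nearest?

Squared distances to each site:
Q: 9802.000; M: 4537.000; S: 985.000; V: 3370.000; K: 1664.000; H: 7405.000; L: 2561.000; P: 6525.000; U: 6553.000; E: 3037.000.
Minimum at S.

S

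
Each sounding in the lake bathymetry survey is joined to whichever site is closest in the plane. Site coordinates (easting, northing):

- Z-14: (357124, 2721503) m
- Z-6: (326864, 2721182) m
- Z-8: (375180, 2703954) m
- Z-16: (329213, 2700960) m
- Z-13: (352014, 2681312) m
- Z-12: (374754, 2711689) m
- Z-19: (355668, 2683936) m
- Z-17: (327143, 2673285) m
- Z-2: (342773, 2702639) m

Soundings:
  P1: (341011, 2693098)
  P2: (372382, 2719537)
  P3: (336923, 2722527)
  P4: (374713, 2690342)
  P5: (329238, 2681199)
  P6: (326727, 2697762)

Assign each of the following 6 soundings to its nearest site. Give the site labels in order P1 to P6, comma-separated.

P1 → Z-2 (d²=94135325.00)
P2 → Z-12 (d²=67217488.00)
P3 → Z-6 (d²=102992506.00)
P4 → Z-8 (d²=185504633.00)
P5 → Z-17 (d²=67020421.00)
P6 → Z-16 (d²=16407400.00)

Z-2, Z-12, Z-6, Z-8, Z-17, Z-16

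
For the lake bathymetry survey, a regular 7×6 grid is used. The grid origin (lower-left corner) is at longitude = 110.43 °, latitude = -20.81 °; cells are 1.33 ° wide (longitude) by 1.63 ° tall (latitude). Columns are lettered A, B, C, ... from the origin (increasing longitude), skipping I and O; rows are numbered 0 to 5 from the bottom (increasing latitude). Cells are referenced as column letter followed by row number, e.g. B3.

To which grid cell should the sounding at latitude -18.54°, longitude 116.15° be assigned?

Column index: ⌊(116.15 − 110.43) / 1.33⌋ = ⌊4.301⌋ = 4 → column E
Row offset from origin: ⌊(-18.54 − -20.81) / 1.63⌋ = ⌊1.393⌋ = 1 → row 1

E1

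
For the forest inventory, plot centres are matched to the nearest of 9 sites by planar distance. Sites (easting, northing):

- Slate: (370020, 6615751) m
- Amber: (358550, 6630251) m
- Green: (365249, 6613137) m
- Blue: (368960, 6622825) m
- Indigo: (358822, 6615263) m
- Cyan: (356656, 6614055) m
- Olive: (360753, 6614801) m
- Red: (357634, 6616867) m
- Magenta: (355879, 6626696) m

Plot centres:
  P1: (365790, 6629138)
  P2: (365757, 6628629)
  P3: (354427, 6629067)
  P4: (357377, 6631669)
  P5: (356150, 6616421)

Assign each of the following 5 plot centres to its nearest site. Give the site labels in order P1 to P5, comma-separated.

P1 → Blue (d²=49902869.00)
P2 → Blue (d²=43945625.00)
P3 → Magenta (d²=7729945.00)
P4 → Amber (d²=3386653.00)
P5 → Red (d²=2401172.00)

Blue, Blue, Magenta, Amber, Red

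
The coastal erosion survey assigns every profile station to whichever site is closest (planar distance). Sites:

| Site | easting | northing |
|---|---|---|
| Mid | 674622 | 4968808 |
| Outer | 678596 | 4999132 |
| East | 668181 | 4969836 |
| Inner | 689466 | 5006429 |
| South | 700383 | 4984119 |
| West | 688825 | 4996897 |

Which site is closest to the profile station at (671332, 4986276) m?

Outer

Squared distances to each site:
Mid: 315955124.000; Outer: 218042432.000; East: 280202401.000; Inner: 734985365.000; South: 848613250.000; West: 418810690.000.
Minimum at Outer.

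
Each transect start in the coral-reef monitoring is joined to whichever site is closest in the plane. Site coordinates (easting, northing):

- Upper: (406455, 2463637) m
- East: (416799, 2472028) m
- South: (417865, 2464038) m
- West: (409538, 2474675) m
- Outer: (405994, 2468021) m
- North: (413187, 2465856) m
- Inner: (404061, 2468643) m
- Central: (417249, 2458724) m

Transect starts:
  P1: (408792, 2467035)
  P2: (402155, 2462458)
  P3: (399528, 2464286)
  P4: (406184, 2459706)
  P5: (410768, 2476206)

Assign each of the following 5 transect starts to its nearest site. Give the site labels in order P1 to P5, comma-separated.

P1 → Outer (d²=8801000.00)
P2 → Upper (d²=19880041.00)
P3 → Inner (d²=39531538.00)
P4 → Upper (d²=15526202.00)
P5 → West (d²=3856861.00)

Outer, Upper, Inner, Upper, West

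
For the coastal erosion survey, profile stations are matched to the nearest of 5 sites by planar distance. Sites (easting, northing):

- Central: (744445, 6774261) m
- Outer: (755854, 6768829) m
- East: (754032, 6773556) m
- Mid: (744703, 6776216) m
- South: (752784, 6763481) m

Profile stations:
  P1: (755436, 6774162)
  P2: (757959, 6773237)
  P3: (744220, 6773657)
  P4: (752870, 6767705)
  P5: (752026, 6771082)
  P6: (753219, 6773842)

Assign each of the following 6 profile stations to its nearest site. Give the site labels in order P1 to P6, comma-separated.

East, East, Central, Outer, East, East

P1 → East (d²=2338452.00)
P2 → East (d²=15523090.00)
P3 → Central (d²=415441.00)
P4 → Outer (d²=10167632.00)
P5 → East (d²=10144712.00)
P6 → East (d²=742765.00)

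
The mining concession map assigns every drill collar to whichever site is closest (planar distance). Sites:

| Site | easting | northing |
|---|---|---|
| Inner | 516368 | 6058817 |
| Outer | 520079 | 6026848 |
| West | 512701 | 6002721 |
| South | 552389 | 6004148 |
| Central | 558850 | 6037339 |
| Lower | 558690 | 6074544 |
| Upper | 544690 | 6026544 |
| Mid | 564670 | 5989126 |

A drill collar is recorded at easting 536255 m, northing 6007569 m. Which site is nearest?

South

Squared distances to each site:
Inner: 3021850273.000; Outer: 633342817.000; West: 578294020.000; South: 272009197.000; Central: 1396786925.000; Lower: 4988979850.000; Upper: 431199850.000; Mid: 1147556474.000.
Minimum at South.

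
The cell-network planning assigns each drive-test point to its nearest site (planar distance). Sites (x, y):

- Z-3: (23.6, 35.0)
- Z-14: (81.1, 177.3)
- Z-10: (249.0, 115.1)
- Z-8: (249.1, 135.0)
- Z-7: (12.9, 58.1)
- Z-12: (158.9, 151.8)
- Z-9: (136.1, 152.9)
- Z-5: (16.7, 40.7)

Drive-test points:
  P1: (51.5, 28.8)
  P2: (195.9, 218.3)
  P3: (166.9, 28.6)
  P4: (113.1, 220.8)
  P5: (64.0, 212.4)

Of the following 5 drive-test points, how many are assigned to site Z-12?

P1 → Z-3
P2 → Z-12
P3 → Z-10
P4 → Z-14
P5 → Z-14
1 of the 5 goes to Z-12.

1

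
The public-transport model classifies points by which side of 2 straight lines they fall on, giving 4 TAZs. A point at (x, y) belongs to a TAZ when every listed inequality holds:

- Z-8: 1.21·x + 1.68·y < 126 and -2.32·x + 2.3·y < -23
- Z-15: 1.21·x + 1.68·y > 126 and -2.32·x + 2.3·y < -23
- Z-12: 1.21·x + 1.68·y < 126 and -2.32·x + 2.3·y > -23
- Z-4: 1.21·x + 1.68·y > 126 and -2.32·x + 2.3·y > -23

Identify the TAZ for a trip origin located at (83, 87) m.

1.21·83 + 1.68·87 = 246.590, which is > 126
-2.32·83 + 2.3·87 = 7.540, which is > -23
This sign pattern matches Z-4.

Z-4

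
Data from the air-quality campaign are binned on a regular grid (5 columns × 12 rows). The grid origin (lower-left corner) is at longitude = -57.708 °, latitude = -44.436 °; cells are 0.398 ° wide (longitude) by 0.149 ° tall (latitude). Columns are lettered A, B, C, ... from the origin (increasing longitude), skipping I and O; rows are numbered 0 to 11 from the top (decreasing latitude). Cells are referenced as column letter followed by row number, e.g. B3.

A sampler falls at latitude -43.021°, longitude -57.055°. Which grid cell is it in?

Column index: ⌊(-57.055 − -57.708) / 0.398⌋ = ⌊1.641⌋ = 1 → column B
Row offset from origin: ⌊(-43.021 − -44.436) / 0.149⌋ = ⌊9.497⌋ = 9 → row 2 (counted from top)

B2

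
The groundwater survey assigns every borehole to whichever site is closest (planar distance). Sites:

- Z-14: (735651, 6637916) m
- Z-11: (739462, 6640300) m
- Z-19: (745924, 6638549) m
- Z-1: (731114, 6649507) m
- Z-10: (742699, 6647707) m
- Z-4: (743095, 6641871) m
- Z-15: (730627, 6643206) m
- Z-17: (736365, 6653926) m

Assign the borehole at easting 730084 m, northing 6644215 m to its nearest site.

Z-15

Squared distances to each site:
Z-14: 70668890.000; Z-11: 103274109.000; Z-19: 283009156.000; Z-1: 29066164.000; Z-10: 171332289.000; Z-4: 174780457.000; Z-15: 1312930.000; Z-17: 133754482.000.
Minimum at Z-15.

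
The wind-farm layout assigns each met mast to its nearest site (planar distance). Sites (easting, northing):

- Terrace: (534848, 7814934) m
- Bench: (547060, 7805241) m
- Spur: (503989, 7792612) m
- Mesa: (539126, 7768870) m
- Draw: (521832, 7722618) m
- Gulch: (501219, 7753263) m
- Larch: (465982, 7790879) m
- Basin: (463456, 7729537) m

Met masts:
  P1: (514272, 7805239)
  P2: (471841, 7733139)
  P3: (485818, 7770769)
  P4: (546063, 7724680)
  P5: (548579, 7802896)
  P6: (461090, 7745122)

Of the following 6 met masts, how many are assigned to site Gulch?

P1 → Spur
P2 → Basin
P3 → Gulch
P4 → Draw
P5 → Bench
P6 → Basin
1 of the 6 goes to Gulch.

1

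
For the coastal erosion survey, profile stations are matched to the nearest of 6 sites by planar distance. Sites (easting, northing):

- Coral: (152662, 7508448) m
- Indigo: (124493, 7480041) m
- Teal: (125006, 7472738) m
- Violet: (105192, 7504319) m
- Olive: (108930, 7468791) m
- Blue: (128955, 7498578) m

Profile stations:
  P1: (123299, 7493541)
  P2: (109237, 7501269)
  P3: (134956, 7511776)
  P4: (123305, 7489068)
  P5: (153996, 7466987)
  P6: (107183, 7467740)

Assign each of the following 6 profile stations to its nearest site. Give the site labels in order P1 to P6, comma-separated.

Blue, Violet, Blue, Indigo, Teal, Olive

P1 → Blue (d²=57361705.00)
P2 → Violet (d²=25664525.00)
P3 → Blue (d²=210199205.00)
P4 → Indigo (d²=82898073.00)
P5 → Teal (d²=873494101.00)
P6 → Olive (d²=4156610.00)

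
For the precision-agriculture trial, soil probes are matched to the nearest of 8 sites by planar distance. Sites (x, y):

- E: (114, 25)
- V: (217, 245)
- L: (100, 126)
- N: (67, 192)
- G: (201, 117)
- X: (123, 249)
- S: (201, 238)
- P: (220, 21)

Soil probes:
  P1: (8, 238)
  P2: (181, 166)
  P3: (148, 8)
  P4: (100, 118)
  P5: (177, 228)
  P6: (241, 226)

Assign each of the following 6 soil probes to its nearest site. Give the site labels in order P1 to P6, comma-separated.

N, G, E, L, S, V

P1 → N (d²=5597.00)
P2 → G (d²=2801.00)
P3 → E (d²=1445.00)
P4 → L (d²=64.00)
P5 → S (d²=676.00)
P6 → V (d²=937.00)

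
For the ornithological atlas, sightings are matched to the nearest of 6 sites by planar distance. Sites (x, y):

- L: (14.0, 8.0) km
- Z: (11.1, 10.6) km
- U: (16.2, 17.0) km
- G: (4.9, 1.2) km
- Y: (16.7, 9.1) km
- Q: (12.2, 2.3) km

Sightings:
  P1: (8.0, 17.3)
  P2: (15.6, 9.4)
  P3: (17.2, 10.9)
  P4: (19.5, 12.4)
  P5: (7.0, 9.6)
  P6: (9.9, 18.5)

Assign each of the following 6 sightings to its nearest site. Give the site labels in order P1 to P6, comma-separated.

P1 → Z (d²=54.50)
P2 → Y (d²=1.30)
P3 → Y (d²=3.49)
P4 → Y (d²=18.73)
P5 → Z (d²=17.81)
P6 → U (d²=41.94)

Z, Y, Y, Y, Z, U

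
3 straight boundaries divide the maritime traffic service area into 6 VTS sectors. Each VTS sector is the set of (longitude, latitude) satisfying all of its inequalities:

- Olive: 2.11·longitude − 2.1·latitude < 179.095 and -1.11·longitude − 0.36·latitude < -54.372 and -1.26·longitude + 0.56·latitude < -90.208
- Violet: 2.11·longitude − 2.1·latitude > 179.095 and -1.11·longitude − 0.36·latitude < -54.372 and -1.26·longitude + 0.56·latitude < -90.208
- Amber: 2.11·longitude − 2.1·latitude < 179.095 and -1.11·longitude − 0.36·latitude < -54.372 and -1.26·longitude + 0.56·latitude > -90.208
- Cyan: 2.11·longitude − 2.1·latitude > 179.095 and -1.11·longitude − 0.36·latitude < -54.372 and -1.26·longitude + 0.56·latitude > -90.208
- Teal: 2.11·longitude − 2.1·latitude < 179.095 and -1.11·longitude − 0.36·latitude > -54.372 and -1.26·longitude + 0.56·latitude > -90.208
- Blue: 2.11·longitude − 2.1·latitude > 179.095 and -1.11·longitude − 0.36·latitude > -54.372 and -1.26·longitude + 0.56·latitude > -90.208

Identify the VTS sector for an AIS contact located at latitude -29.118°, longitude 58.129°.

2.11·58.129 − 2.1·-29.118 = 183.800, which is > 179.095
-1.11·58.129 − 0.36·-29.118 = -54.041, which is > -54.372
-1.26·58.129 + 0.56·-29.118 = -89.549, which is > -90.208
This sign pattern matches Blue.

Blue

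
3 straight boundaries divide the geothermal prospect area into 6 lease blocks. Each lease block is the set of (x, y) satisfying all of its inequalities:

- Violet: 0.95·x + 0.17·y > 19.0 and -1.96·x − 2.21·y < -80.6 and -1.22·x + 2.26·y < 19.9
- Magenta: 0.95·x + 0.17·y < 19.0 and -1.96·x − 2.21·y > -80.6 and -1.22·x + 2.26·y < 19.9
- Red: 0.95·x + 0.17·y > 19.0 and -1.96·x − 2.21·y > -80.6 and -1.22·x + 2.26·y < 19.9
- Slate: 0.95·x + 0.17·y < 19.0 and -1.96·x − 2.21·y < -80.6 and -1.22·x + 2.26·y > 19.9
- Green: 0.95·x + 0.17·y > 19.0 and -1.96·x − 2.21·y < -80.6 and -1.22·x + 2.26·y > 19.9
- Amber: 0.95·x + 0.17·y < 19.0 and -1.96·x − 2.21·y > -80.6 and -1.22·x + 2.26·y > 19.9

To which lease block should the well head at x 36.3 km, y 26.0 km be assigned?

Violet

0.95·36.3 + 0.17·26.0 = 38.905, which is > 19.0
-1.96·36.3 − 2.21·26.0 = -128.608, which is < -80.6
-1.22·36.3 + 2.26·26.0 = 14.474, which is < 19.9
This sign pattern matches Violet.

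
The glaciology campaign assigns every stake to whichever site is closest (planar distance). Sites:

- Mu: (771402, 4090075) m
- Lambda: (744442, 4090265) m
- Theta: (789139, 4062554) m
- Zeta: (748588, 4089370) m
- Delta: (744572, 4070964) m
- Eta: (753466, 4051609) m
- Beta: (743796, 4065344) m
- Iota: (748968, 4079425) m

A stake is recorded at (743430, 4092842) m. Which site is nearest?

Lambda

Squared distances to each site:
Mu: 790089073.000; Lambda: 7665073.000; Theta: 3006675625.000; Zeta: 38659748.000; Delta: 479951048.000; Eta: 1800881585.000; Beta: 756273960.000; Iota: 210685333.000.
Minimum at Lambda.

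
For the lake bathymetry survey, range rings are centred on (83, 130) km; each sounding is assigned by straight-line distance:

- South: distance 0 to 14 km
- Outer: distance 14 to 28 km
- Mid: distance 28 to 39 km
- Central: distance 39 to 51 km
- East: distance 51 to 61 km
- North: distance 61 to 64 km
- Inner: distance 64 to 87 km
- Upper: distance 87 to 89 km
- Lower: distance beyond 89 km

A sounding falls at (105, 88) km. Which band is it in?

Distance = √((105−83)² + (88−130)²) = √(484.000 + 1764.000) = 47.413 km.
39 ≤ 47.413 < 51 → Central.

Central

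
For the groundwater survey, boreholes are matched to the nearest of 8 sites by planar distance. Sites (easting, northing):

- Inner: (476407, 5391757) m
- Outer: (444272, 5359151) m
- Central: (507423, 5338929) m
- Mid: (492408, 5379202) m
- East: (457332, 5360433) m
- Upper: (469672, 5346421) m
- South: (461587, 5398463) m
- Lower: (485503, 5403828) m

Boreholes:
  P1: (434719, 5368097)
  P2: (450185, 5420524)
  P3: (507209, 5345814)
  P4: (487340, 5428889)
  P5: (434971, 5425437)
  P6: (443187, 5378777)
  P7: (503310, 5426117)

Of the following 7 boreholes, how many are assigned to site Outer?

2

P1 → Outer
P2 → South
P3 → Central
P4 → Lower
P5 → South
P6 → Outer
P7 → Lower
2 of the 7 go to Outer.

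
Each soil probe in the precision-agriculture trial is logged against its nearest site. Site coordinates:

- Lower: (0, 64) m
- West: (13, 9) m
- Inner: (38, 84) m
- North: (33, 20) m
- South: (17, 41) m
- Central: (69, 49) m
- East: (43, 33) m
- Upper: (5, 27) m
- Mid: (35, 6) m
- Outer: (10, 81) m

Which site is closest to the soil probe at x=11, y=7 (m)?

Squared distances to each site:
Lower: 3370.000; West: 8.000; Inner: 6658.000; North: 653.000; South: 1192.000; Central: 5128.000; East: 1700.000; Upper: 436.000; Mid: 577.000; Outer: 5477.000.
Minimum at West.

West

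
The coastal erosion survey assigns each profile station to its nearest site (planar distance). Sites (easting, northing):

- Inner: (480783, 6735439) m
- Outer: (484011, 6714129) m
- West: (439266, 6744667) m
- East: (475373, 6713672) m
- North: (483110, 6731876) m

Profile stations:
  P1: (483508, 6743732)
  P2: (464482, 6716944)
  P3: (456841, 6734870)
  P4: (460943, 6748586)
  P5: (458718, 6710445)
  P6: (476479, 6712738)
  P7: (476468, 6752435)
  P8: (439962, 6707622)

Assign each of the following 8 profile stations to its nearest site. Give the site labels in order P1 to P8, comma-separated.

Inner, East, West, West, East, East, Inner, East

P1 → Inner (d²=76199474.00)
P2 → East (d²=129319865.00)
P3 → West (d²=404861834.00)
P4 → West (d²=485250890.00)
P5 → East (d²=287802554.00)
P6 → East (d²=2095592.00)
P7 → Inner (d²=307483241.00)
P8 → East (d²=1290541421.00)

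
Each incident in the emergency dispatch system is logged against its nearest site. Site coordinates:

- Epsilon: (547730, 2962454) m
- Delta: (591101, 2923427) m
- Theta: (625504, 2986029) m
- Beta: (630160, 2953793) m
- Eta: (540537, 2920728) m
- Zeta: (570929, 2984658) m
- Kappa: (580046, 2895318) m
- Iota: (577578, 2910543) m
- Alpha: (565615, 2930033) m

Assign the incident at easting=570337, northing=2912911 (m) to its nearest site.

Squared distances to each site:
Epsilon: 2965585298.000; Delta: 541729952.000; Theta: 8389639813.000; Beta: 5250129253.000; Eta: 949145489.000; Zeta: 5147982473.000; Kappa: 403778330.000; Iota: 58039505.000; Alpha: 315460168.000.
Minimum at Iota.

Iota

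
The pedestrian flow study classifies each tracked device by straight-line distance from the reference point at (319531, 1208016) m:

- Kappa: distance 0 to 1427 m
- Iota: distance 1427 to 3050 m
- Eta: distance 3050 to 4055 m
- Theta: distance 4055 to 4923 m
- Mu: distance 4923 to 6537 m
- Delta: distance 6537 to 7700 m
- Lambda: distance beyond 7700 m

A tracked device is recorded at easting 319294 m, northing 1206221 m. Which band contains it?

Distance = √((319294−319531)² + (1206221−1208016)²) = √(56169.000 + 3222025.000) = 1810.578 m.
1427 ≤ 1810.578 < 3050 → Iota.

Iota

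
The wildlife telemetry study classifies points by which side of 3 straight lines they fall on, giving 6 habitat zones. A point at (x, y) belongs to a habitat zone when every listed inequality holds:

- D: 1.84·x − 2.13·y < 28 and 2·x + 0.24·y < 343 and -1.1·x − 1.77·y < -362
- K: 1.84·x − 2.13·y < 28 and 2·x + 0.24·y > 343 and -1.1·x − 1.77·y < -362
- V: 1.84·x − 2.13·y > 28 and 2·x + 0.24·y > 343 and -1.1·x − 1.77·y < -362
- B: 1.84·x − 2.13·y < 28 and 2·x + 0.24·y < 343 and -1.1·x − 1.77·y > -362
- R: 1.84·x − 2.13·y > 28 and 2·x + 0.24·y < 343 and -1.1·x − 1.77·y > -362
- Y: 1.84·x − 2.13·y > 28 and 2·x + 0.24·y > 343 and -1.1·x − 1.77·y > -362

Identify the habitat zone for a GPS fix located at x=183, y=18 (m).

1.84·183 − 2.13·18 = 298.380, which is > 28
2·183 + 0.24·18 = 370.320, which is > 343
-1.1·183 − 1.77·18 = -233.160, which is > -362
This sign pattern matches Y.

Y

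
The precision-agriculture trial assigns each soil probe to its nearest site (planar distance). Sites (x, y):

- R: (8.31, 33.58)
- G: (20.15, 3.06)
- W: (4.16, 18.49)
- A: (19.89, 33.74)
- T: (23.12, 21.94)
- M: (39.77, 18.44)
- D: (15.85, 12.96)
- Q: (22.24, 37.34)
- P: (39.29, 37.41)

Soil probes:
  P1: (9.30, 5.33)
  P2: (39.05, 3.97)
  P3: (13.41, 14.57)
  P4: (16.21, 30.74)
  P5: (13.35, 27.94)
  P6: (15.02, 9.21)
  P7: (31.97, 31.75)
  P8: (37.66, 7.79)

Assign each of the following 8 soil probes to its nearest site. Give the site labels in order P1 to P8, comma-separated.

D, M, D, A, R, D, P, M

P1 → D (d²=101.12)
P2 → M (d²=209.90)
P3 → D (d²=8.55)
P4 → A (d²=22.54)
P5 → R (d²=57.21)
P6 → D (d²=14.75)
P7 → P (d²=85.62)
P8 → M (d²=117.87)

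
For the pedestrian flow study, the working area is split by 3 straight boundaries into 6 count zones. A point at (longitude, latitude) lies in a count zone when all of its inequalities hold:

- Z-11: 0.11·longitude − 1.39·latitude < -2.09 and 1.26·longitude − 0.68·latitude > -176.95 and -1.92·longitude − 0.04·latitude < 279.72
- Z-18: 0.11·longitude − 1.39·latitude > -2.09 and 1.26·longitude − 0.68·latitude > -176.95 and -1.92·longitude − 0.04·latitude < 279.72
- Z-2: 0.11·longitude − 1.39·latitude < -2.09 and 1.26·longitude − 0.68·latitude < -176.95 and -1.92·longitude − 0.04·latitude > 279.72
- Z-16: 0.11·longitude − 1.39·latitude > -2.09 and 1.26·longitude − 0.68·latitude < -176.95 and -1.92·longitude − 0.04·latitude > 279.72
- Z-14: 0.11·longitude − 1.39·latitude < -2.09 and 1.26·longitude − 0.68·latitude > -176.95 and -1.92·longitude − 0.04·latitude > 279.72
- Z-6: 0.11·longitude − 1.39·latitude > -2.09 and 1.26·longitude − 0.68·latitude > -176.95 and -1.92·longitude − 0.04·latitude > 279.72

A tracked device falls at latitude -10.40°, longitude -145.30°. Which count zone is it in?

Z-18

0.11·-145.30 − 1.39·-10.40 = -1.527, which is > -2.09
1.26·-145.30 − 0.68·-10.40 = -176.006, which is > -176.95
-1.92·-145.30 − 0.04·-10.40 = 279.392, which is < 279.72
This sign pattern matches Z-18.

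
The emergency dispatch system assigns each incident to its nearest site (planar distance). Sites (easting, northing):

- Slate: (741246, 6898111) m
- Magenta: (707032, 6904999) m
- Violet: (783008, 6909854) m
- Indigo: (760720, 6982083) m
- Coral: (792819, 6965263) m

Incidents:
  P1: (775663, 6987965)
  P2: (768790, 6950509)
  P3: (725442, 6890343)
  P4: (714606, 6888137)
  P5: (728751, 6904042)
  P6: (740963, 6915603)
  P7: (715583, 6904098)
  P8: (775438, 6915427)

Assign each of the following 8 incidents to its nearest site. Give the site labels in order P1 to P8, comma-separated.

Indigo, Coral, Slate, Magenta, Slate, Slate, Magenta, Violet

P1 → Indigo (d²=257891173.00)
P2 → Coral (d²=795073357.00)
P3 → Slate (d²=310108240.00)
P4 → Magenta (d²=341692520.00)
P5 → Slate (d²=191301786.00)
P6 → Slate (d²=306050153.00)
P7 → Magenta (d²=73931402.00)
P8 → Violet (d²=88363229.00)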